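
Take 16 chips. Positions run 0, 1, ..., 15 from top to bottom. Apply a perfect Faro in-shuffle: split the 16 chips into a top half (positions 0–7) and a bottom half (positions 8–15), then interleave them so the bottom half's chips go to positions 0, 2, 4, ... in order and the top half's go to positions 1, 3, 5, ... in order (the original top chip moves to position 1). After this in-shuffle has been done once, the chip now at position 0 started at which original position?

Work backwards from position 0, undoing one in-shuffle at a time:
0 ← 8
So the chip now at position 0 started at position 8.

8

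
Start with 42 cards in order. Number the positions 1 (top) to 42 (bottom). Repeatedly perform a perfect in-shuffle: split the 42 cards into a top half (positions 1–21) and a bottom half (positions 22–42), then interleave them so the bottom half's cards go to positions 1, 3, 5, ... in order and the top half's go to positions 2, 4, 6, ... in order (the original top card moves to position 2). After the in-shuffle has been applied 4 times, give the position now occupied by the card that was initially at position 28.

18

Track the card's position through each in-shuffle:
28 → 13 → 26 → 9 → 18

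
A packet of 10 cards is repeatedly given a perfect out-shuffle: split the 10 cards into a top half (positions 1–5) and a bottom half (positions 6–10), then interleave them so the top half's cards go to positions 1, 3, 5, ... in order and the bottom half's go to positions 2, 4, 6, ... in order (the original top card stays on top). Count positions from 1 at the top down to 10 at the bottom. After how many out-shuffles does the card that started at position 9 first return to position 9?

6

Follow position 9 under repeated out-shuffles:
9 → 8 → 6 → 2 → 3 → 5 → 9
It first returns after 6 out-shuffles.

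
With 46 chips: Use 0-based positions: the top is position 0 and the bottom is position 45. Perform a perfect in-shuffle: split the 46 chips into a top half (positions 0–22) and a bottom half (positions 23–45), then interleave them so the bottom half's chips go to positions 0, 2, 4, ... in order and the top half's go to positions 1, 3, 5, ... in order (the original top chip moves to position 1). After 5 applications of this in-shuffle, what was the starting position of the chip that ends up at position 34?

Work backwards from position 34, undoing one in-shuffle at a time:
34 ← 40 ← 43 ← 21 ← 10 ← 28
So the chip now at position 34 started at position 28.

28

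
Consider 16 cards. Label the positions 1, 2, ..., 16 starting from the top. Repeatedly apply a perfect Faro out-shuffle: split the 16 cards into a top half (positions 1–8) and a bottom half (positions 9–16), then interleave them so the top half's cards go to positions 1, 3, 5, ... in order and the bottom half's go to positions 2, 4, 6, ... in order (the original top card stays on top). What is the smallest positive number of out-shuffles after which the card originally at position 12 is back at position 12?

4

Follow position 12 under repeated out-shuffles:
12 → 8 → 15 → 14 → 12
It first returns after 4 out-shuffles.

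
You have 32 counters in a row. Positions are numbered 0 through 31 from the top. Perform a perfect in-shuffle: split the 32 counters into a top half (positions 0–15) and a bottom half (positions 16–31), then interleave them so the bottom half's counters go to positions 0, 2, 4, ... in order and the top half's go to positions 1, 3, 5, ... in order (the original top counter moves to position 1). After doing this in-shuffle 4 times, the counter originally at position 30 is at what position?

0

Track the counter's position through each in-shuffle:
30 → 28 → 24 → 16 → 0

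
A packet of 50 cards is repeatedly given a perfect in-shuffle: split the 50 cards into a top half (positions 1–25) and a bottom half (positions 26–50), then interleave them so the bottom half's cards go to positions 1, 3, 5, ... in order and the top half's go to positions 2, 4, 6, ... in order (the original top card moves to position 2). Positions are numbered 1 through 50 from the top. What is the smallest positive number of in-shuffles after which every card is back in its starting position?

8

The in-shuffle permutes the 50 positions with cycle lengths [2, 8, 8, 8, 8, 8, 8].
Every card is home exactly when every cycle has completed a whole number of laps, i.e. after lcm(2, 8) = 8 in-shuffles.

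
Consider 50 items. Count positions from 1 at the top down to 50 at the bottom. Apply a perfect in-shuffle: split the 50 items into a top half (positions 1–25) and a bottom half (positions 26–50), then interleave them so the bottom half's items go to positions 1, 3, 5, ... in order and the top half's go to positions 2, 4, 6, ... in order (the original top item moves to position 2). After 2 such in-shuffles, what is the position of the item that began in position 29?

Track the item's position through each in-shuffle:
29 → 7 → 14

14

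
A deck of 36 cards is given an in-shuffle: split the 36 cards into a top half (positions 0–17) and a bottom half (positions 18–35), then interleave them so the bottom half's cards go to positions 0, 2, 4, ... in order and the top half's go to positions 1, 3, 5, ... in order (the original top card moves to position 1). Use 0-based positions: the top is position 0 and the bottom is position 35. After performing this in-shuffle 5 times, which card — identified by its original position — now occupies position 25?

Work backwards from position 25, undoing one in-shuffle at a time:
25 ← 12 ← 24 ← 30 ← 33 ← 16
So the card now at position 25 started at position 16.

16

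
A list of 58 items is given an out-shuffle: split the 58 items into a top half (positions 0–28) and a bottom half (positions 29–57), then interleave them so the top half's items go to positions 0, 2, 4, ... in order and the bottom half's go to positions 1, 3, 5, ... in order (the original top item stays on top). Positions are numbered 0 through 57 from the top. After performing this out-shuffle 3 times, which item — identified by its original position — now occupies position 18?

45

Work backwards from position 18, undoing one out-shuffle at a time:
18 ← 9 ← 33 ← 45
So the item now at position 18 started at position 45.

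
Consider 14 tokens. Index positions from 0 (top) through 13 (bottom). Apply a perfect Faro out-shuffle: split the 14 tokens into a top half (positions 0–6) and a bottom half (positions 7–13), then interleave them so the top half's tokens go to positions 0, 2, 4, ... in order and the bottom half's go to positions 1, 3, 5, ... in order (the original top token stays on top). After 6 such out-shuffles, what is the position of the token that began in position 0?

0

Position 0 is a fixed point of every out-shuffle, so the token never moves.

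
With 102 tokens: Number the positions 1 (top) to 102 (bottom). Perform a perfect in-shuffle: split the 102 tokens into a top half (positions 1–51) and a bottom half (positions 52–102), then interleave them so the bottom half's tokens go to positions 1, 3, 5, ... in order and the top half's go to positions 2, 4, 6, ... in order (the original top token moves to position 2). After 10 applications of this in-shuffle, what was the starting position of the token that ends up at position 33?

46

Work backwards from position 33, undoing one in-shuffle at a time:
33 ← 68 ← 34 ← 17 ← 60 ← 30 ← 15 ← 59 ← 81 ← 92 ← 46
So the token now at position 33 started at position 46.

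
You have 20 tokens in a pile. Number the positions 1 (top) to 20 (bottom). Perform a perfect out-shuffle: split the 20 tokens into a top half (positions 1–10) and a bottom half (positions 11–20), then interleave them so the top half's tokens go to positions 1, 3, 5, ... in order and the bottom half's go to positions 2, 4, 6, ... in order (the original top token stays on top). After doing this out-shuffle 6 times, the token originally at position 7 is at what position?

Track the token's position through each out-shuffle:
7 → 13 → 6 → 11 → 2 → 3 → 5

5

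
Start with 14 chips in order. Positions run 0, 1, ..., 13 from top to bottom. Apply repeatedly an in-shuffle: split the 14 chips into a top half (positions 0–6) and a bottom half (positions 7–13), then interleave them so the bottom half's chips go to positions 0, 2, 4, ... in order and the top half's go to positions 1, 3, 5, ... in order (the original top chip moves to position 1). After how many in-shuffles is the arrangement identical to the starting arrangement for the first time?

4

The in-shuffle permutes the 14 positions with cycle lengths [2, 4, 4, 4].
Every chip is home exactly when every cycle has completed a whole number of laps, i.e. after lcm(2, 4) = 4 in-shuffles.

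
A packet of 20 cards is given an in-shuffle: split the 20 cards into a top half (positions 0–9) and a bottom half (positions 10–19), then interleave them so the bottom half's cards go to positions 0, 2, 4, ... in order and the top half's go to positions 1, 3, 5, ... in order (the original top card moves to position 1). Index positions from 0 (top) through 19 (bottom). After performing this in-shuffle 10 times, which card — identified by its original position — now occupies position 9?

18

Work backwards from position 9, undoing one in-shuffle at a time:
9 ← 4 ← 12 ← 16 ← 18 ← 19 ← 9 ← 4 ← 12 ← 16 ← 18
So the card now at position 9 started at position 18.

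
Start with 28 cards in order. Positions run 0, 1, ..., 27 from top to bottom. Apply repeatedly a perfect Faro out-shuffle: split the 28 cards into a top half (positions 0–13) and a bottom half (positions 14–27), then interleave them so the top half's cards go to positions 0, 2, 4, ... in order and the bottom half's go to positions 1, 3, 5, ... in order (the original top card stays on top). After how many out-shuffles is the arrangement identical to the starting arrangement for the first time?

18

The out-shuffle permutes the 28 positions with cycle lengths [1, 1, 2, 6, 18].
Every card is home exactly when every cycle has completed a whole number of laps, i.e. after lcm(1, 2, 6, 18) = 18 out-shuffles.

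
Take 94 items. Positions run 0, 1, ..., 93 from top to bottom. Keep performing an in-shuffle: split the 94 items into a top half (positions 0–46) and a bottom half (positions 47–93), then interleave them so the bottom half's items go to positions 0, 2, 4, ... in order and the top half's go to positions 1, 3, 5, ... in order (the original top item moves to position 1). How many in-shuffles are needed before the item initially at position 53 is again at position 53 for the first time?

36

Follow position 53 under repeated in-shuffles:
53 → 12 → 25 → 51 → 8 → 17 → 35 → 71 → ... → 53 (length 36)
It first returns after 36 in-shuffles.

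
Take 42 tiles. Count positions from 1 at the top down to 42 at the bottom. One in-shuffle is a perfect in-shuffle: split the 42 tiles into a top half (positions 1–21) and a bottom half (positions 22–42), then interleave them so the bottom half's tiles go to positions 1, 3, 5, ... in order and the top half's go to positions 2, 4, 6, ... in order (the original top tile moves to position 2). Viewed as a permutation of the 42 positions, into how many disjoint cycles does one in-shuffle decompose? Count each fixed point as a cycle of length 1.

Trace each unvisited position around until it returns:
(1 2 4 8 16 32 ... len 14) (3 6 12 24 5 10 ... len 14) (7 14 28 13 26 9 ... len 14)
3 cycles in total.

3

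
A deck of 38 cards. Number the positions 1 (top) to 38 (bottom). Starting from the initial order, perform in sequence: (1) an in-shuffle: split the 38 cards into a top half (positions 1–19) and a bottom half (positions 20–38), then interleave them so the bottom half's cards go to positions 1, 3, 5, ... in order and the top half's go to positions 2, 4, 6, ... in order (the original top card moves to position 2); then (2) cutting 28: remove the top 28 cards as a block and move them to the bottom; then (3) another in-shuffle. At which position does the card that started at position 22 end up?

30

Track the card from position 22 forward through each operation:
  after op 1 (in-shuffle): 22 → 5
  after op 2 (cut 28): 5 → 15
  after op 3 (in-shuffle): 15 → 30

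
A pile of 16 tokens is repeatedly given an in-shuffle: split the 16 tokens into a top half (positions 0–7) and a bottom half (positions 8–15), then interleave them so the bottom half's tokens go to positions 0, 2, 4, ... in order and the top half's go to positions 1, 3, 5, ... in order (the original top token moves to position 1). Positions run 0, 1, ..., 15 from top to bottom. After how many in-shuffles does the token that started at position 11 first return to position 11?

8

Follow position 11 under repeated in-shuffles:
11 → 6 → 13 → 10 → 4 → 9 → 2 → 5 → 11
It first returns after 8 in-shuffles.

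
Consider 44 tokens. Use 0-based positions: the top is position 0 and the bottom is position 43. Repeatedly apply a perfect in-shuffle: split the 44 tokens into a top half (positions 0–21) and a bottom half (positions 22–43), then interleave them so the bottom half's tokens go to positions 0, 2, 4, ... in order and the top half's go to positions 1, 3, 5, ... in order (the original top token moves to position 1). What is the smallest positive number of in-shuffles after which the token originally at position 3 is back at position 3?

12

Follow position 3 under repeated in-shuffles:
3 → 7 → 15 → 31 → 18 → 37 → 30 → 16 → 33 → 22 → 0 → 1 → 3
It first returns after 12 in-shuffles.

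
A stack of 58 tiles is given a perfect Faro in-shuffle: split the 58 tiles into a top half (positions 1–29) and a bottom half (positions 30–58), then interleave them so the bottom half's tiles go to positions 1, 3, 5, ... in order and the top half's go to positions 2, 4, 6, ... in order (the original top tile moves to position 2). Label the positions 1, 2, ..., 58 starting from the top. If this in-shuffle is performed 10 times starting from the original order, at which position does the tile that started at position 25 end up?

Track the tile's position through each in-shuffle:
25 → 50 → 41 → 23 → 46 → 33 → 7 → 14 → 28 → 56 → 53

53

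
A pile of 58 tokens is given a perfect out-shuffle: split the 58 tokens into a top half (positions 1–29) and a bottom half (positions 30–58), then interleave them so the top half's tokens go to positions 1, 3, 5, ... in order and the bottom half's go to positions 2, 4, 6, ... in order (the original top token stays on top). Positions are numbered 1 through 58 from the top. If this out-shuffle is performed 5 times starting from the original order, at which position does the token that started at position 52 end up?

Track the token's position through each out-shuffle:
52 → 46 → 34 → 10 → 19 → 37

37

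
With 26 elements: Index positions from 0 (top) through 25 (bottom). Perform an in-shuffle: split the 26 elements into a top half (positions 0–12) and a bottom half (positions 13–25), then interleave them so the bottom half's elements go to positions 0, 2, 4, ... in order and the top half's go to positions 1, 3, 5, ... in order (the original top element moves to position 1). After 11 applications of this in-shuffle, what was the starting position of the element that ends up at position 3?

25

Work backwards from position 3, undoing one in-shuffle at a time:
3 ← 1 ← 0 ← 13 ← 6 ← 16 ← 21 ← 10 ← 18 ← 22 ← 24 ← 25
So the element now at position 3 started at position 25.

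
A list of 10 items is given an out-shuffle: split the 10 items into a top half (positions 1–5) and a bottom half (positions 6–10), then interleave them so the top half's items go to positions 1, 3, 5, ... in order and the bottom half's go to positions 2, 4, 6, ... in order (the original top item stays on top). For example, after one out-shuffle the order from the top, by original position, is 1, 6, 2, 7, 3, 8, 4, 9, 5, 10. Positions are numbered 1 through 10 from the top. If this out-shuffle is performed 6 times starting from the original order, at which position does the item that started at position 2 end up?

Track the item's position through each out-shuffle:
2 → 3 → 5 → 9 → 8 → 6 → 2

2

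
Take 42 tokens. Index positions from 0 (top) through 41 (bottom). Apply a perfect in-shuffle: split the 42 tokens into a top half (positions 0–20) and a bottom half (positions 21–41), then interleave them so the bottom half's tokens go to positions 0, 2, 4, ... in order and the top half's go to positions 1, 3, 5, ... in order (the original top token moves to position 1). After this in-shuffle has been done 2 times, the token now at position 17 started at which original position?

25

Work backwards from position 17, undoing one in-shuffle at a time:
17 ← 8 ← 25
So the token now at position 17 started at position 25.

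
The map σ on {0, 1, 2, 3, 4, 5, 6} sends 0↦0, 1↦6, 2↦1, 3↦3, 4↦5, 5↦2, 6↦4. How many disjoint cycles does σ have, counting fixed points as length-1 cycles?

3

Cycle decomposition: (0) (1 6 4 5 2) (3).
3 cycles.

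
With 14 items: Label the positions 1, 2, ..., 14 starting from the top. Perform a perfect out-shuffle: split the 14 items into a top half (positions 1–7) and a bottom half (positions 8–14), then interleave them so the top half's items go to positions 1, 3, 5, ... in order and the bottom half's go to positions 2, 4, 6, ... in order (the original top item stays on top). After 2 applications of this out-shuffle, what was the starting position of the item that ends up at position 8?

6

Work backwards from position 8, undoing one out-shuffle at a time:
8 ← 11 ← 6
So the item now at position 8 started at position 6.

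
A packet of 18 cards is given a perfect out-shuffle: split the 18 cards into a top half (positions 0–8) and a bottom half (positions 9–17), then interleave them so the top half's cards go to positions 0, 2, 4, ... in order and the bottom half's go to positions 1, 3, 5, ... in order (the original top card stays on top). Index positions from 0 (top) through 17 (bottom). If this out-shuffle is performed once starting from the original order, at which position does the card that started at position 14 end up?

Track the card's position through each out-shuffle:
14 → 11

11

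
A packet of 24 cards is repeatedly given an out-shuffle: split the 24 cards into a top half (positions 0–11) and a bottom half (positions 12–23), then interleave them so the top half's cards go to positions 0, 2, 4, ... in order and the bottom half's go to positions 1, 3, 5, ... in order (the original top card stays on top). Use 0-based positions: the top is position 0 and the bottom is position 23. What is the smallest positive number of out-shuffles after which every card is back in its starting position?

The out-shuffle permutes the 24 positions with cycle lengths [1, 1, 11, 11].
Every card is home exactly when every cycle has completed a whole number of laps, i.e. after lcm(1, 11) = 11 out-shuffles.

11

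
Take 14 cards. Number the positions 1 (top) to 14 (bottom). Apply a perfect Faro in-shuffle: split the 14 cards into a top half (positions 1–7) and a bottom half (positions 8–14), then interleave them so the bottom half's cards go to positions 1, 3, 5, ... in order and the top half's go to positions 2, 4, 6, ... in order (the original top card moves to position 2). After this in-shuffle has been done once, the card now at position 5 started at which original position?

Work backwards from position 5, undoing one in-shuffle at a time:
5 ← 10
So the card now at position 5 started at position 10.

10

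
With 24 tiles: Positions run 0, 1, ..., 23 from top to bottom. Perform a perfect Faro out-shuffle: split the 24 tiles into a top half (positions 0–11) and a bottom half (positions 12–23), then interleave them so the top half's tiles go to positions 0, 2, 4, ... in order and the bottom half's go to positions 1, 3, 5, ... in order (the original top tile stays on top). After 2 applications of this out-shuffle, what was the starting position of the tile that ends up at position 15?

21

Work backwards from position 15, undoing one out-shuffle at a time:
15 ← 19 ← 21
So the tile now at position 15 started at position 21.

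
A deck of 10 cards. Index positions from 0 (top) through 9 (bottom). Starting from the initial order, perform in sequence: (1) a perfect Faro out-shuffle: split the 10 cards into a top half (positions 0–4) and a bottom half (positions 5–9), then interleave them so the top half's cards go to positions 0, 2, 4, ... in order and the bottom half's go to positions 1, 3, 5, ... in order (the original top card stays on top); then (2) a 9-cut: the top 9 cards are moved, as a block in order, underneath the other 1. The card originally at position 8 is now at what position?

8

Track the card from position 8 forward through each operation:
  after op 1 (out-shuffle): 8 → 7
  after op 2 (cut 9): 7 → 8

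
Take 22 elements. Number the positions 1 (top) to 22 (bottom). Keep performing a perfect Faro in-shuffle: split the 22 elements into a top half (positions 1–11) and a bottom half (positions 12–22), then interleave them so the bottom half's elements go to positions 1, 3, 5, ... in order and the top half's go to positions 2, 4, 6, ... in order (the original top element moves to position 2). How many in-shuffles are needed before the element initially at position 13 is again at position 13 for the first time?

Follow position 13 under repeated in-shuffles:
13 → 3 → 6 → 12 → 1 → 2 → 4 → 8 → 16 → 9 → 18 → 13
It first returns after 11 in-shuffles.

11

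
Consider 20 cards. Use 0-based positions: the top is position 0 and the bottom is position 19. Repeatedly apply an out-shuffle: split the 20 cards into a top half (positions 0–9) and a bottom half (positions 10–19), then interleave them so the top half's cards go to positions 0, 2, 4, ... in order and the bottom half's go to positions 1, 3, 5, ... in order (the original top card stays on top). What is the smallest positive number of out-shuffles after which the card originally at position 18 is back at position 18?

Follow position 18 under repeated out-shuffles:
18 → 17 → 15 → 11 → 3 → 6 → 12 → 5 → 10 → 1 → 2 → 4 → 8 → 16 → 13 → 7 → 14 → 9 → 18
It first returns after 18 out-shuffles.

18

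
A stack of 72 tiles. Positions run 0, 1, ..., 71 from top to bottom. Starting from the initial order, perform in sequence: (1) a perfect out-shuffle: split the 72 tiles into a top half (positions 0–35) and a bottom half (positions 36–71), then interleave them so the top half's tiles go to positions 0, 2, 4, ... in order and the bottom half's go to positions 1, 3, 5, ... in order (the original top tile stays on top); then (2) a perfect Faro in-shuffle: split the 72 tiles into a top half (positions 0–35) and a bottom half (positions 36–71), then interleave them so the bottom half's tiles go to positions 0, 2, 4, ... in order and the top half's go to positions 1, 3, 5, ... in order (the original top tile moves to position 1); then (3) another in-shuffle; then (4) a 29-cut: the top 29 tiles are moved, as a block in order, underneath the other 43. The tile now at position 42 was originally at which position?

Undo the operations in reverse order, starting from position 42:
  undo op 4 (cut 29): 42 ← 71
  undo op 3 (in-shuffle, from top half): 71 ← 35
  undo op 2 (in-shuffle, from top half): 35 ← 17
  undo op 1 (out-shuffle, from bottom half): 17 ← 44
So the tile at position 42 came from original position 44.

44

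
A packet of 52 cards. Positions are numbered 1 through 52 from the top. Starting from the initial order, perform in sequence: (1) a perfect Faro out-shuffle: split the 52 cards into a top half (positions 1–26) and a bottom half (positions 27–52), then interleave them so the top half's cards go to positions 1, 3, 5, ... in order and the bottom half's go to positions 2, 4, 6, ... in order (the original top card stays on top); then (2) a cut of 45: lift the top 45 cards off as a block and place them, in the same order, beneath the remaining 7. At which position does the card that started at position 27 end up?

Track the card from position 27 forward through each operation:
  after op 1 (out-shuffle): 27 → 2
  after op 2 (cut 45): 2 → 9

9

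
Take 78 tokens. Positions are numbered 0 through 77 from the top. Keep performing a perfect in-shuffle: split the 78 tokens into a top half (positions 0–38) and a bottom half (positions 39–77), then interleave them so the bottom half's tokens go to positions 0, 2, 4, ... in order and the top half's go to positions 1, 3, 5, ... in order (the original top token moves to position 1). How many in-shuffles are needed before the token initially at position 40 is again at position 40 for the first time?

Follow position 40 under repeated in-shuffles:
40 → 2 → 5 → 11 → 23 → 47 → 16 → 33 → ... → 40 (length 39)
It first returns after 39 in-shuffles.

39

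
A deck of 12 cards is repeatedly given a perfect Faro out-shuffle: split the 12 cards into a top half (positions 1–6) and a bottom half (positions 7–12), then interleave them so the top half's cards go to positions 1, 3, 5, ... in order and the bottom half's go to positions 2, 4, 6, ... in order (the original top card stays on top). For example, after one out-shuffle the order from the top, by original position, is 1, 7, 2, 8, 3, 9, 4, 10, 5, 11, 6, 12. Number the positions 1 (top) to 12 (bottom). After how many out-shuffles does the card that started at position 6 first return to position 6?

10

Follow position 6 under repeated out-shuffles:
6 → 11 → 10 → 8 → 4 → 7 → 2 → 3 → 5 → 9 → 6
It first returns after 10 out-shuffles.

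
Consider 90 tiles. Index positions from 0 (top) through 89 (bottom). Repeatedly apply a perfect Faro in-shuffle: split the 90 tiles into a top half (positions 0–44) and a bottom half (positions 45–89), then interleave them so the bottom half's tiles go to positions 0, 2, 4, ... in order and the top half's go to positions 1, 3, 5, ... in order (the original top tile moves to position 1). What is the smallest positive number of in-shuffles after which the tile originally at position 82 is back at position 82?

Follow position 82 under repeated in-shuffles:
82 → 74 → 58 → 26 → 53 → 16 → 33 → 67 → 44 → 89 → 88 → 86 → 82
It first returns after 12 in-shuffles.

12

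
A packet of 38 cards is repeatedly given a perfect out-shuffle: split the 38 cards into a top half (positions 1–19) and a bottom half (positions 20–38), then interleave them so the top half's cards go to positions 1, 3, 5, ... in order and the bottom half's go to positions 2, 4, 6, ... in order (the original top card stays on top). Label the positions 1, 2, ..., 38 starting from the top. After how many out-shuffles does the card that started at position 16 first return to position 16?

36

Follow position 16 under repeated out-shuffles:
16 → 31 → 24 → 10 → 19 → 37 → 36 → 34 → ... → 16 (length 36)
It first returns after 36 out-shuffles.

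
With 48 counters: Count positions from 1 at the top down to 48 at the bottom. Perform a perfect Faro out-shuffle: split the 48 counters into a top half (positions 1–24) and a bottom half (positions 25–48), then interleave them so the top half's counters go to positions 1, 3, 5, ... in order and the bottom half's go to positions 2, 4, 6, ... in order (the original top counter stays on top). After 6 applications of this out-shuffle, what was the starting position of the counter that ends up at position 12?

Work backwards from position 12, undoing one out-shuffle at a time:
12 ← 30 ← 39 ← 20 ← 34 ← 41 ← 21
So the counter now at position 12 started at position 21.

21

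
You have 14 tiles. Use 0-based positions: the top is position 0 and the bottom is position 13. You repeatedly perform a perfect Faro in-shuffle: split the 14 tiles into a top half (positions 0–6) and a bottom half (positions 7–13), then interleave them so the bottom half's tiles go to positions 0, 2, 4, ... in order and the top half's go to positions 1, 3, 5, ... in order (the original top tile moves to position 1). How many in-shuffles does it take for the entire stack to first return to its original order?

4

The in-shuffle permutes the 14 positions with cycle lengths [2, 4, 4, 4].
Every tile is home exactly when every cycle has completed a whole number of laps, i.e. after lcm(2, 4) = 4 in-shuffles.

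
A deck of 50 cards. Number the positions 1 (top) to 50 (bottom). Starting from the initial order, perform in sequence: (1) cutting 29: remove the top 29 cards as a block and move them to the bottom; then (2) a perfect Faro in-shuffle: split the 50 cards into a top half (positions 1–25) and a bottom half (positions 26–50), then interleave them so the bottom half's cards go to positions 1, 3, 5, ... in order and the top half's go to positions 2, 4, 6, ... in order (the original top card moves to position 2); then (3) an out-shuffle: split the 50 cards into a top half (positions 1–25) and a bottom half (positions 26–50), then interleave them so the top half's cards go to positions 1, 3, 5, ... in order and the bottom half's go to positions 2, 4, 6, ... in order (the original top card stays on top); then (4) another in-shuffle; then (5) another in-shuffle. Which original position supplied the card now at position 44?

32

Undo the operations in reverse order, starting from position 44:
  undo op 5 (in-shuffle, from top half): 44 ← 22
  undo op 4 (in-shuffle, from top half): 22 ← 11
  undo op 3 (out-shuffle, from top half): 11 ← 6
  undo op 2 (in-shuffle, from top half): 6 ← 3
  undo op 1 (cut 29): 3 ← 32
So the card at position 44 came from original position 32.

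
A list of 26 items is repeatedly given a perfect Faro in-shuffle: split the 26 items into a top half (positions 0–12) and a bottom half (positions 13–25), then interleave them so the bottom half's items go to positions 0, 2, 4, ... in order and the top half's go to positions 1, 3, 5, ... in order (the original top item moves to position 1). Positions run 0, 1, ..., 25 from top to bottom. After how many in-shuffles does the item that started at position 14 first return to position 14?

6

Follow position 14 under repeated in-shuffles:
14 → 2 → 5 → 11 → 23 → 20 → 14
It first returns after 6 in-shuffles.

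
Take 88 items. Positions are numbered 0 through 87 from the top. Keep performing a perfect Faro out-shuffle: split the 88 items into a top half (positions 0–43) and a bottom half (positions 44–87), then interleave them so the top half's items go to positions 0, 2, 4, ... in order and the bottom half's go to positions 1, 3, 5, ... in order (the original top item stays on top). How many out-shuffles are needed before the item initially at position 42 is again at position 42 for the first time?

Follow position 42 under repeated out-shuffles:
42 → 84 → 81 → 75 → 63 → 39 → 78 → 69 → ... → 42 (length 28)
It first returns after 28 out-shuffles.

28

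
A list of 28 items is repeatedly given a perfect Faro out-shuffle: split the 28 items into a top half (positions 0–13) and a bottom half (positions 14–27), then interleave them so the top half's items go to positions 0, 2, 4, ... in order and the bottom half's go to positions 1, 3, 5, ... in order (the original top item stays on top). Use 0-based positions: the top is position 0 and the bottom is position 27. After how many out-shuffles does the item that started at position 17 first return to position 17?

Follow position 17 under repeated out-shuffles:
17 → 7 → 14 → 1 → 2 → 4 → 8 → 16 → 5 → 10 → 20 → 13 → 26 → 25 → 23 → 19 → 11 → 22 → 17
It first returns after 18 out-shuffles.

18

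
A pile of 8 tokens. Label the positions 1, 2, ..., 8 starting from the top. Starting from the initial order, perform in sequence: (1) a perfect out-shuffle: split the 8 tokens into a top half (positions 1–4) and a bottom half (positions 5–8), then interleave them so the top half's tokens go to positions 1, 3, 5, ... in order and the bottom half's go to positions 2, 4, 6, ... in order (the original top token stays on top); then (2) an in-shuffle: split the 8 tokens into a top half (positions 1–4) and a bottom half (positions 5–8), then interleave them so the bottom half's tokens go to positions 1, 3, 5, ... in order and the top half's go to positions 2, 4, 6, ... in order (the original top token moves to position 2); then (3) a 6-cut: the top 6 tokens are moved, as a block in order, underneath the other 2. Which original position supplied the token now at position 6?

Undo the operations in reverse order, starting from position 6:
  undo op 3 (cut 6): 6 ← 4
  undo op 2 (in-shuffle, from top half): 4 ← 2
  undo op 1 (out-shuffle, from bottom half): 2 ← 5
So the token at position 6 came from original position 5.

5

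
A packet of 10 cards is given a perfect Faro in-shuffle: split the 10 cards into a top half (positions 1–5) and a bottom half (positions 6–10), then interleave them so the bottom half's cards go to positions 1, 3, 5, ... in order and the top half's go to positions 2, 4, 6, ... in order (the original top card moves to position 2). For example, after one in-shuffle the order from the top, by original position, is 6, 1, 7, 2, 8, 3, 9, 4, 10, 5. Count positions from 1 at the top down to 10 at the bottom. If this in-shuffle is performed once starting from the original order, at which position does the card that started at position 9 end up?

7

Track the card's position through each in-shuffle:
9 → 7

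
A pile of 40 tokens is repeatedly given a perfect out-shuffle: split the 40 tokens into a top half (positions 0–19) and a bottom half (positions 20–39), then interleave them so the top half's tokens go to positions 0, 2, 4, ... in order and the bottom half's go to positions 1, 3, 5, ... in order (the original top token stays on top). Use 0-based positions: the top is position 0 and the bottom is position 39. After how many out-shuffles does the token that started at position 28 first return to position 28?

Follow position 28 under repeated out-shuffles:
28 → 17 → 34 → 29 → 19 → 38 → 37 → 35 → 31 → 23 → 7 → 14 → 28
It first returns after 12 out-shuffles.

12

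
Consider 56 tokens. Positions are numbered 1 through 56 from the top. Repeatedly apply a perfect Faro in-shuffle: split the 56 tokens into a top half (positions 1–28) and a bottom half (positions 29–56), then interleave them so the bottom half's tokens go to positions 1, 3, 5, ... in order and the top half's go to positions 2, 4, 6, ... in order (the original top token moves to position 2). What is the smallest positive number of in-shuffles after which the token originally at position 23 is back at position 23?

18

Follow position 23 under repeated in-shuffles:
23 → 46 → 35 → 13 → 26 → 52 → 47 → 37 → 17 → 34 → 11 → 22 → 44 → 31 → 5 → 10 → 20 → 40 → 23
It first returns after 18 in-shuffles.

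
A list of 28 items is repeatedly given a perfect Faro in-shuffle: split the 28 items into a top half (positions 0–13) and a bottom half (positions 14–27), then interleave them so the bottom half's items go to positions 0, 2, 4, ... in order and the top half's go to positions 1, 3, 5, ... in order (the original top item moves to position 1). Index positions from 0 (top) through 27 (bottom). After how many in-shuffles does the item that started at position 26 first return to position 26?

Follow position 26 under repeated in-shuffles:
26 → 24 → 20 → 12 → 25 → 22 → 16 → 4 → ... → 26 (length 28)
It first returns after 28 in-shuffles.

28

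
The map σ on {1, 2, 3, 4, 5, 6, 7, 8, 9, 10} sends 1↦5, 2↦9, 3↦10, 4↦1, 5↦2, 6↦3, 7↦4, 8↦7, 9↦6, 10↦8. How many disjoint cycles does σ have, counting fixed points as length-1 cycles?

Cycle decomposition: (1 5 2 9 6 3 10 8 7 4).
1 cycle.

1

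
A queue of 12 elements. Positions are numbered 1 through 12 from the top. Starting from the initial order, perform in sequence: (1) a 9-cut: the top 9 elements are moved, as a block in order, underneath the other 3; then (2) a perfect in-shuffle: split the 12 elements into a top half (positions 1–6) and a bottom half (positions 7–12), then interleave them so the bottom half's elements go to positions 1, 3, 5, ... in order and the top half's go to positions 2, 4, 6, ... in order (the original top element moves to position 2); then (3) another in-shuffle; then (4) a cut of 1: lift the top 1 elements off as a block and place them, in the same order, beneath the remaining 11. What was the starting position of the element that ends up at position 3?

10

Undo the operations in reverse order, starting from position 3:
  undo op 4 (cut 1): 3 ← 4
  undo op 3 (in-shuffle, from top half): 4 ← 2
  undo op 2 (in-shuffle, from top half): 2 ← 1
  undo op 1 (cut 9): 1 ← 10
So the element at position 3 came from original position 10.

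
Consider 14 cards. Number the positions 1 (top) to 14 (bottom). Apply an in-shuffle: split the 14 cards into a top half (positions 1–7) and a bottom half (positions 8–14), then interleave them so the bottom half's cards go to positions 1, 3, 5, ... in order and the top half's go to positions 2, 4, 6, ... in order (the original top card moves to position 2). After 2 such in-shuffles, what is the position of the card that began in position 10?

10

Track the card's position through each in-shuffle:
10 → 5 → 10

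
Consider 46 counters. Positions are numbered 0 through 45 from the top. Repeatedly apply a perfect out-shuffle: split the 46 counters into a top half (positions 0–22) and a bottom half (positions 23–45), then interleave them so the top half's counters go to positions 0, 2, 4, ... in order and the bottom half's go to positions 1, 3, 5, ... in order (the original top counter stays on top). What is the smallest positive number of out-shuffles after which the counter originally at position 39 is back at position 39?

4

Follow position 39 under repeated out-shuffles:
39 → 33 → 21 → 42 → 39
It first returns after 4 out-shuffles.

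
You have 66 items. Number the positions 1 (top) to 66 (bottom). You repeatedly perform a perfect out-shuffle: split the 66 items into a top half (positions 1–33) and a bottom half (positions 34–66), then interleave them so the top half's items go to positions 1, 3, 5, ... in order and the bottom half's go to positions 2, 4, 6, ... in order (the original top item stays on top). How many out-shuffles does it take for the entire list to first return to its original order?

The out-shuffle permutes the 66 positions with cycle lengths [1, 1, 4, 12, 12, 12, 12, 12].
Every item is home exactly when every cycle has completed a whole number of laps, i.e. after lcm(1, 4, 12) = 12 out-shuffles.

12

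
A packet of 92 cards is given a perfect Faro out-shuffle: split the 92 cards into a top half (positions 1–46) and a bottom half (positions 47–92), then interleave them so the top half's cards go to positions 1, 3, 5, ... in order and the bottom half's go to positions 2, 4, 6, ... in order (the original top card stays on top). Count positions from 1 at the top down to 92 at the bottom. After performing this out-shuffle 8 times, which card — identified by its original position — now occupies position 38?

47

Work backwards from position 38, undoing one out-shuffle at a time:
38 ← 65 ← 33 ← 17 ← 9 ← 5 ← 3 ← 2 ← 47
So the card now at position 38 started at position 47.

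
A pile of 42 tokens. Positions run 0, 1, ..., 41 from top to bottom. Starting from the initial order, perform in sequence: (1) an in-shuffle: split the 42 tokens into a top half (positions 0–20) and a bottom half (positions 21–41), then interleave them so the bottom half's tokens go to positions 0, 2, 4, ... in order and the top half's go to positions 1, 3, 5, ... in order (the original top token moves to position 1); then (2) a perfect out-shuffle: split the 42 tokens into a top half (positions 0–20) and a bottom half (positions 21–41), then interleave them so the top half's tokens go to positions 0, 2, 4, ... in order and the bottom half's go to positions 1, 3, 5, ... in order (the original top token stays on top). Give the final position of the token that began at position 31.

Track the token from position 31 forward through each operation:
  after op 1 (in-shuffle): 31 → 20
  after op 2 (out-shuffle): 20 → 40

40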